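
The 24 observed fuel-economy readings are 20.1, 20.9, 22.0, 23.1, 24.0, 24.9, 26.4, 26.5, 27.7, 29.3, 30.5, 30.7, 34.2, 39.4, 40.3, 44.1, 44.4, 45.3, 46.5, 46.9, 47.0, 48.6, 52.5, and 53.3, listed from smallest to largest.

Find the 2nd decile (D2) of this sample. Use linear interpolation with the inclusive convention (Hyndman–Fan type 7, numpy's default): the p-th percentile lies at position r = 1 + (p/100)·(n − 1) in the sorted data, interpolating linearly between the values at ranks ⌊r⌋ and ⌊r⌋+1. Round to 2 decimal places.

24.54

n = 24.
r = 1 + (20/100)·(24 − 1) = 1 + 4.6 = 5.6.
Rank 5 is 24.0 and rank 6 is 24.9.
Interpolate: 24.0 + 0.6·(24.9 − 24.0) = 24.0 + 0.6·0.9 = 24.54.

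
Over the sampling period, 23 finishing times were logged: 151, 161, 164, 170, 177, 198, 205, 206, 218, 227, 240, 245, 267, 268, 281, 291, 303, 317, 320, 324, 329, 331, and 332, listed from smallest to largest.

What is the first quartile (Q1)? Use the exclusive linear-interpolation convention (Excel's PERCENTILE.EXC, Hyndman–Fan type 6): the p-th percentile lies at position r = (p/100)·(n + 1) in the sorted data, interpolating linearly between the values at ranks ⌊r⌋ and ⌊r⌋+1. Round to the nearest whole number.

n = 23.
r = (25/100)·(23 + 1) = 6.
r is an integer, so P25 is the value at rank 6: 198.

198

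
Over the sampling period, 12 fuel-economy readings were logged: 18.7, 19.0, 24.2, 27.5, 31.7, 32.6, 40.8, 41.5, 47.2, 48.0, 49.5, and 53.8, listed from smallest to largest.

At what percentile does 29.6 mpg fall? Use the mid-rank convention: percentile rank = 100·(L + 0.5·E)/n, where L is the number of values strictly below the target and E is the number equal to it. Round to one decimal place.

Count below 29.6: L = 4; count equal: E = 0; n = 12.
Percentile rank = 100·(4 + 0.5·0)/12 = 100·4/12 = 33.33.

33.3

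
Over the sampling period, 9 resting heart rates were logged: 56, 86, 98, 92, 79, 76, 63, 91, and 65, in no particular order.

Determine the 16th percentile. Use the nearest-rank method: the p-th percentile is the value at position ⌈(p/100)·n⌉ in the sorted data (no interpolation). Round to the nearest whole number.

63

Sorted: 56, 63, 65, 76, 79, 86, 91, 92, 98.
n = 9.
Position = ⌈16/100 · 9⌉ = ⌈1.44⌉ = 2.
The value at rank 2 is 63.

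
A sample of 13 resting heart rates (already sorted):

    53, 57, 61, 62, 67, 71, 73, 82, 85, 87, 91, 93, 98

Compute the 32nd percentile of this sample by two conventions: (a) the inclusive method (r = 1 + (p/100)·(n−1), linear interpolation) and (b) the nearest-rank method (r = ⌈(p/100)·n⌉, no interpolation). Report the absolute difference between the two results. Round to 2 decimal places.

n = 13.
(a) r = 4.84; between ranks 4 (62) and 5 (67): 66.2.
(b) the nearest-rank method: rank 5 → 67.
|66.2 − 67| = 0.8.

0.80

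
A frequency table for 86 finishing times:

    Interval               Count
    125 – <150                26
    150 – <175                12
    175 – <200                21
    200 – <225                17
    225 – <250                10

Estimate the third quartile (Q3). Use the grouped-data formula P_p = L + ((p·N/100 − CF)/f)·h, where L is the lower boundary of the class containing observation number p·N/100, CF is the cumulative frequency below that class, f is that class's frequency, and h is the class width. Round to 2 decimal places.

208.09

N = 86; target position k = 75/100 · 86 = 64.5.
Cumulative frequencies: 26, 38, 59, 76, 86.
Observation 64.5 falls in the class 200 – <225.
L = 200, CF = 59, f = 17, h = 25.
P75 = 200 + ((64.5 − 59)/17)·25 = 200 + 8.08824 = 208.088.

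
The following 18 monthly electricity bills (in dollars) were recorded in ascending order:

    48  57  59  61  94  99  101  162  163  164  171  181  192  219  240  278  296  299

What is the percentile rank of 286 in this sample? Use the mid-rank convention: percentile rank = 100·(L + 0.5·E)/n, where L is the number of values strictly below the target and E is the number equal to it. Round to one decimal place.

Count below 286: L = 16; count equal: E = 0; n = 18.
Percentile rank = 100·(16 + 0.5·0)/18 = 100·16/18 = 88.89.

88.9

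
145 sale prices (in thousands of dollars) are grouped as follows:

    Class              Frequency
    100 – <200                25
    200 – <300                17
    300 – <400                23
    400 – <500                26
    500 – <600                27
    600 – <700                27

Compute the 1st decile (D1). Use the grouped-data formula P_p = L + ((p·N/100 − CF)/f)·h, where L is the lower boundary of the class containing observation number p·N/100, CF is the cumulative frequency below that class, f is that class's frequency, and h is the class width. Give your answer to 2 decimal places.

158.00

N = 145; target position k = 10/100 · 145 = 14.5.
Cumulative frequencies: 25, 42, 65, 91, 118, 145.
Observation 14.5 falls in the class 100 – <200.
L = 100, CF = 0, f = 25, h = 100.
P10 = 100 + ((14.5 − 0)/25)·100 = 100 + 58 = 158.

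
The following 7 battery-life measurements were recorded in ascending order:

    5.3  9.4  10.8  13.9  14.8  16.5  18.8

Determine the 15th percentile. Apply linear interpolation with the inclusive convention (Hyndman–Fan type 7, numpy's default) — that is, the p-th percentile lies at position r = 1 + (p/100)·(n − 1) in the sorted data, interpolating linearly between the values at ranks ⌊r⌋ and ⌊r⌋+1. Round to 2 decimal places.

8.99

n = 7.
r = 1 + (15/100)·(7 − 1) = 1 + 0.9 = 1.9.
Rank 1 is 5.3 and rank 2 is 9.4.
Interpolate: 5.3 + 0.9·(9.4 − 5.3) = 5.3 + 0.9·4.1 = 8.99.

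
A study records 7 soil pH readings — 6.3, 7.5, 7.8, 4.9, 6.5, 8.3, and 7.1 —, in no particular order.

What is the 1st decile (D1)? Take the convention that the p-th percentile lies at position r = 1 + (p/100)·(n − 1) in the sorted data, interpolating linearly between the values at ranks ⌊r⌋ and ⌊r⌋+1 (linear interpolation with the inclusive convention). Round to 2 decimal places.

5.74

Sorted: 4.9, 6.3, 6.5, 7.1, 7.5, 7.8, 8.3.
n = 7.
r = 1 + (10/100)·(7 − 1) = 1 + 0.6 = 1.6.
Rank 1 is 4.9 and rank 2 is 6.3.
Interpolate: 4.9 + 0.6·(6.3 − 4.9) = 4.9 + 0.6·1.4 = 5.74.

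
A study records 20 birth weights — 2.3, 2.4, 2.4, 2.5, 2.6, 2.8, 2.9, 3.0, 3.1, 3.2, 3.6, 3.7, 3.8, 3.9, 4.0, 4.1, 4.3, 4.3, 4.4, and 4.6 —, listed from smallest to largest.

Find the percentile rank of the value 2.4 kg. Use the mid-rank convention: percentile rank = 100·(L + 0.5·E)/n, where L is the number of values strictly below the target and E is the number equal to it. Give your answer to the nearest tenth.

Count below 2.4: L = 1; count equal: E = 2; n = 20.
Percentile rank = 100·(1 + 0.5·2)/20 = 100·2/20 = 10.

10.0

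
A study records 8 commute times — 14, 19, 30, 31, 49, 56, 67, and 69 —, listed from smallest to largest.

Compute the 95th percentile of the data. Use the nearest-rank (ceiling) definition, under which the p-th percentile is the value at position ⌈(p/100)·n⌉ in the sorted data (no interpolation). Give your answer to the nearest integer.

69

n = 8.
Position = ⌈95/100 · 8⌉ = ⌈7.6⌉ = 8.
The value at rank 8 is 69.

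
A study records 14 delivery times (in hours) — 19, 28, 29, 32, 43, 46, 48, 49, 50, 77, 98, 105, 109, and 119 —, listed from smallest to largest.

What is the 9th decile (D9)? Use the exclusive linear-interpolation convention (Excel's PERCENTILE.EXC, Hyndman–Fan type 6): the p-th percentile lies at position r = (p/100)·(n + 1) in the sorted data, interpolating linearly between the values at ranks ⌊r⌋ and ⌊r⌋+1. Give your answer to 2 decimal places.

114.00

n = 14.
r = (90/100)·(14 + 1) = 13.5.
Rank 13 is 109 and rank 14 is 119.
Interpolate: 109 + 0.5·(119 − 109) = 109 + 0.5·10 = 114.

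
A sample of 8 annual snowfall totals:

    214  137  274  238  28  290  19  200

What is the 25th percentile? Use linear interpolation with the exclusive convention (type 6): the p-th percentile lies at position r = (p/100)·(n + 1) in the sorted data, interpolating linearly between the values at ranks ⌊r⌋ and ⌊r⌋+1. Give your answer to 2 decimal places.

Sorted: 19, 28, 137, 200, 214, 238, 274, 290.
n = 8.
r = (25/100)·(8 + 1) = 2.25.
Rank 2 is 28 and rank 3 is 137.
Interpolate: 28 + 0.25·(137 − 28) = 28 + 0.25·109 = 55.25.

55.25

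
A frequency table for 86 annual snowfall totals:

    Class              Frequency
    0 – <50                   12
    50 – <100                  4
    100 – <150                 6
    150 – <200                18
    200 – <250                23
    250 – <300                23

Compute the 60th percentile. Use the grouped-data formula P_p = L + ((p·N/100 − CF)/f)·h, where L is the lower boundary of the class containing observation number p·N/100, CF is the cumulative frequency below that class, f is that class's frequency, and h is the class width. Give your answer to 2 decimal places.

225.22

N = 86; target position k = 60/100 · 86 = 51.6.
Cumulative frequencies: 12, 16, 22, 40, 63, 86.
Observation 51.6 falls in the class 200 – <250.
L = 200, CF = 40, f = 23, h = 50.
P60 = 200 + ((51.6 − 40)/23)·50 = 200 + 25.2174 = 225.217.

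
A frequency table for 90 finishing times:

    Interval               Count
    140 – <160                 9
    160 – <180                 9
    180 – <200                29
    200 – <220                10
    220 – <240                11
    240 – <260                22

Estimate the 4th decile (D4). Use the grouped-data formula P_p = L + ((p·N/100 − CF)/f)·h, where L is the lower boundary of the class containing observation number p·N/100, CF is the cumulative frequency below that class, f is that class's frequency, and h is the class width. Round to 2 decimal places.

N = 90; target position k = 40/100 · 90 = 36.
Cumulative frequencies: 9, 18, 47, 57, 68, 90.
Observation 36 falls in the class 180 – <200.
L = 180, CF = 18, f = 29, h = 20.
P40 = 180 + ((36 − 18)/29)·20 = 180 + 12.4138 = 192.414.

192.41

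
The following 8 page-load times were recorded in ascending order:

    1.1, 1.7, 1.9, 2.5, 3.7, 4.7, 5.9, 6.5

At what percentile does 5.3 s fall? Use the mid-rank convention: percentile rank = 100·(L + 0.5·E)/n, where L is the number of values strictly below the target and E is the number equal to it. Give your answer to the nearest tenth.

75.0

Count below 5.3: L = 6; count equal: E = 0; n = 8.
Percentile rank = 100·(6 + 0.5·0)/8 = 100·6/8 = 75.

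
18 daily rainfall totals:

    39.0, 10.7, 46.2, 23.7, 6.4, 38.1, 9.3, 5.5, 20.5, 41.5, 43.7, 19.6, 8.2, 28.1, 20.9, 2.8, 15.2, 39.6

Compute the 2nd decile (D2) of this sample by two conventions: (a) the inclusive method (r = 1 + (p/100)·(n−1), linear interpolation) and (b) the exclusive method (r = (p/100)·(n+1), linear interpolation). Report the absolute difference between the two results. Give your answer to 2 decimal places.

0.80

Sorted: 2.8, 5.5, 6.4, 8.2, 9.3, 10.7, 15.2, 19.6, 20.5, 20.9, 23.7, 28.1, 38.1, 39.0, 39.6, 41.5, 43.7, 46.2.
n = 18.
(a) r = 4.4; between ranks 4 (8.2) and 5 (9.3): 8.64.
(b) r = 3.8; between ranks 3 (6.4) and 4 (8.2): 7.84.
|8.64 − 7.84| = 0.8.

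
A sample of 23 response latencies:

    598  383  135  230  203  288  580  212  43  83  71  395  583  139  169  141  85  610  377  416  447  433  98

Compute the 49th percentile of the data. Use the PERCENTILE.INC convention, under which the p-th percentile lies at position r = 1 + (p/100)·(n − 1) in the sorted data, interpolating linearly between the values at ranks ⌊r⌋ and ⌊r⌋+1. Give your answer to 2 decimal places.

Sorted: 43, 71, 83, 85, 98, 135, 139, 141, 169, 203, 212, 230, 288, 377, 383, 395, 416, 433, 447, 580, 583, 598, 610.
n = 23.
r = 1 + (49/100)·(23 − 1) = 1 + 10.78 = 11.78.
Rank 11 is 212 and rank 12 is 230.
Interpolate: 212 + 0.78·(230 − 212) = 212 + 0.78·18 = 226.04.

226.04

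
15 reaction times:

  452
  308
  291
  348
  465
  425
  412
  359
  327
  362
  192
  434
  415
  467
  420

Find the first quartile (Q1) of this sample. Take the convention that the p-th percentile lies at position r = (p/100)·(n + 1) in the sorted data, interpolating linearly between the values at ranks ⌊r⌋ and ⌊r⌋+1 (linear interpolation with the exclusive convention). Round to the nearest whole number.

Sorted: 192, 291, 308, 327, 348, 359, 362, 412, 415, 420, 425, 434, 452, 465, 467.
n = 15.
r = (25/100)·(15 + 1) = 4.
r is an integer, so P25 is the value at rank 4: 327.

327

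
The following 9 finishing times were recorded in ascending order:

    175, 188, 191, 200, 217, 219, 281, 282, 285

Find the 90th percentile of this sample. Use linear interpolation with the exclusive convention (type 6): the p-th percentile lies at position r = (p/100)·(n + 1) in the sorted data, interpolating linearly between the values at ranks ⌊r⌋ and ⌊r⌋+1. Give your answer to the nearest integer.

285

n = 9.
r = (90/100)·(9 + 1) = 9.
r is an integer, so P90 is the value at rank 9: 285.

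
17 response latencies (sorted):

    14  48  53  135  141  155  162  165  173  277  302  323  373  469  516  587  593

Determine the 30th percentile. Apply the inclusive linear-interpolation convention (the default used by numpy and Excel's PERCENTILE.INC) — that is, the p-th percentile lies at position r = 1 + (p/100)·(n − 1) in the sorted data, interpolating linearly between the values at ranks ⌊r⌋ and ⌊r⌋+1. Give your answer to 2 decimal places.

152.20

n = 17.
r = 1 + (30/100)·(17 − 1) = 1 + 4.8 = 5.8.
Rank 5 is 141 and rank 6 is 155.
Interpolate: 141 + 0.8·(155 − 141) = 141 + 0.8·14 = 152.2.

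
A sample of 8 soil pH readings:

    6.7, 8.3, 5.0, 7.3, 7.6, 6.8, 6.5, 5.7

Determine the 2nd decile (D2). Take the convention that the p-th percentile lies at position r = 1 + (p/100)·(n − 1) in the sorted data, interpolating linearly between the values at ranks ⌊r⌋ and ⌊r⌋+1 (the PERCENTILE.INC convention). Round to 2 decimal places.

6.02

Sorted: 5.0, 5.7, 6.5, 6.7, 6.8, 7.3, 7.6, 8.3.
n = 8.
r = 1 + (20/100)·(8 − 1) = 1 + 1.4 = 2.4.
Rank 2 is 5.7 and rank 3 is 6.5.
Interpolate: 5.7 + 0.4·(6.5 − 5.7) = 5.7 + 0.4·0.8 = 6.02.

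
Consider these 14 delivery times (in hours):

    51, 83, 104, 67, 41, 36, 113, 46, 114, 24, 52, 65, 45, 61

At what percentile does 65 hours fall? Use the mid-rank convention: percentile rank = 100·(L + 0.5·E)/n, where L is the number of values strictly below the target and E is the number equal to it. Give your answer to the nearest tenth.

60.7

Sorted: 24, 36, 41, 45, 46, 51, 52, 61, 65, 67, 83, 104, 113, 114.
Count below 65: L = 8; count equal: E = 1; n = 14.
Percentile rank = 100·(8 + 0.5·1)/14 = 100·8.5/14 = 60.71.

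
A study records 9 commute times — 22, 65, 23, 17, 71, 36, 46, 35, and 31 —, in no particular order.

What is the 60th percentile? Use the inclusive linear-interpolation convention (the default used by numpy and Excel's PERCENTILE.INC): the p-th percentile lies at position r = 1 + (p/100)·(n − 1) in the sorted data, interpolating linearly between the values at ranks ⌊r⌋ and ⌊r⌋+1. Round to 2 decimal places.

35.80

Sorted: 17, 22, 23, 31, 35, 36, 46, 65, 71.
n = 9.
r = 1 + (60/100)·(9 − 1) = 1 + 4.8 = 5.8.
Rank 5 is 35 and rank 6 is 36.
Interpolate: 35 + 0.8·(36 − 35) = 35 + 0.8·1 = 35.8.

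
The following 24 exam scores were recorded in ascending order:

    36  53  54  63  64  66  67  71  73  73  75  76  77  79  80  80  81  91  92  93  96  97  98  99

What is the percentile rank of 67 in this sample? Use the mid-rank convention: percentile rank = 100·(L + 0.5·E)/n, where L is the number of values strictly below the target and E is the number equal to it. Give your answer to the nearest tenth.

Count below 67: L = 6; count equal: E = 1; n = 24.
Percentile rank = 100·(6 + 0.5·1)/24 = 100·6.5/24 = 27.08.

27.1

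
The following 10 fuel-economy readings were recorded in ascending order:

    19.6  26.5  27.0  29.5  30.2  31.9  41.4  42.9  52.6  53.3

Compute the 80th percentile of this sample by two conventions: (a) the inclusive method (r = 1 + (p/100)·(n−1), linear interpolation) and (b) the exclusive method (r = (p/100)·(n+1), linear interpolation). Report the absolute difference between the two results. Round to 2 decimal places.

n = 10.
(a) r = 8.2; between ranks 8 (42.9) and 9 (52.6): 44.84.
(b) r = 8.8; between ranks 8 (42.9) and 9 (52.6): 50.66.
|44.84 − 50.66| = 5.82.

5.82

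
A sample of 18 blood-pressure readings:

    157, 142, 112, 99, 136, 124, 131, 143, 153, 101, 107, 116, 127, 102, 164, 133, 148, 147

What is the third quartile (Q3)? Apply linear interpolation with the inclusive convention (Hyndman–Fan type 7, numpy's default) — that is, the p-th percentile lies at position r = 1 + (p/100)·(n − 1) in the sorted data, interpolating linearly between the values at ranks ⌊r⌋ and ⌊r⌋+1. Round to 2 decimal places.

Sorted: 99, 101, 102, 107, 112, 116, 124, 127, 131, 133, 136, 142, 143, 147, 148, 153, 157, 164.
n = 18.
r = 1 + (75/100)·(18 − 1) = 1 + 12.75 = 13.75.
Rank 13 is 143 and rank 14 is 147.
Interpolate: 143 + 0.75·(147 − 143) = 143 + 0.75·4 = 146.

146.00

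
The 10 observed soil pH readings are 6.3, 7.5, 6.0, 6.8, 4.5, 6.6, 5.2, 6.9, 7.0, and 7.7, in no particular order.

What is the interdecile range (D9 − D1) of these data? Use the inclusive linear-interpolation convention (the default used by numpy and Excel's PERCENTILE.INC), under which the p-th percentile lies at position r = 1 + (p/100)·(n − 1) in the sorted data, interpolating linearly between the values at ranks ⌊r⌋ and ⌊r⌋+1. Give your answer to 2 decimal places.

Sorted: 4.5, 5.2, 6.0, 6.3, 6.6, 6.8, 6.9, 7.0, 7.5, 7.7.
n = 10.
P10: r = 1.9; ranks 1–2 are 4.5, 5.2; interpolating gives 5.13.
P90: r = 9.1; ranks 9–10 are 7.5, 7.7; interpolating gives 7.52.
Difference: 7.52 − 5.13 = 2.39.

2.39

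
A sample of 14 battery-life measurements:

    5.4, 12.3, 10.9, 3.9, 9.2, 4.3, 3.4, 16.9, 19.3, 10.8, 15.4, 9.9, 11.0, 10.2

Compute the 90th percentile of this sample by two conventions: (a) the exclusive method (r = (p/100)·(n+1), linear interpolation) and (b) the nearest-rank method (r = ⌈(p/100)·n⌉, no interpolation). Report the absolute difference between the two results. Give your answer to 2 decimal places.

1.20

Sorted: 3.4, 3.9, 4.3, 5.4, 9.2, 9.9, 10.2, 10.8, 10.9, 11.0, 12.3, 15.4, 16.9, 19.3.
n = 14.
(a) r = 13.5; between ranks 13 (16.9) and 14 (19.3): 18.1.
(b) the nearest-rank method: rank 13 → 16.9.
|18.1 − 16.9| = 1.2.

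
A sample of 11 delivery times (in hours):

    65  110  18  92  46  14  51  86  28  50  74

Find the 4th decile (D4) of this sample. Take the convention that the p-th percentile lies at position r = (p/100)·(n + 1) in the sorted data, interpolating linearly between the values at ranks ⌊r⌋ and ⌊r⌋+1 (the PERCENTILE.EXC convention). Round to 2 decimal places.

Sorted: 14, 18, 28, 46, 50, 51, 65, 74, 86, 92, 110.
n = 11.
r = (40/100)·(11 + 1) = 4.8.
Rank 4 is 46 and rank 5 is 50.
Interpolate: 46 + 0.8·(50 − 46) = 46 + 0.8·4 = 49.2.

49.20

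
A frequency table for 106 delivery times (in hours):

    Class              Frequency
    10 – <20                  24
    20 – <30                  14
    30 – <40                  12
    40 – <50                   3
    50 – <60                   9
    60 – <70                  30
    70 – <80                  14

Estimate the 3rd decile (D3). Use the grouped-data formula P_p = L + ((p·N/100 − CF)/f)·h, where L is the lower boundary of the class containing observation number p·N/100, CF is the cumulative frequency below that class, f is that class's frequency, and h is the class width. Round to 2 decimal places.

25.57

N = 106; target position k = 30/100 · 106 = 31.8.
Cumulative frequencies: 24, 38, 50, 53, 62, 92, 106.
Observation 31.8 falls in the class 20 – <30.
L = 20, CF = 24, f = 14, h = 10.
P30 = 20 + ((31.8 − 24)/14)·10 = 20 + 5.57143 = 25.5714.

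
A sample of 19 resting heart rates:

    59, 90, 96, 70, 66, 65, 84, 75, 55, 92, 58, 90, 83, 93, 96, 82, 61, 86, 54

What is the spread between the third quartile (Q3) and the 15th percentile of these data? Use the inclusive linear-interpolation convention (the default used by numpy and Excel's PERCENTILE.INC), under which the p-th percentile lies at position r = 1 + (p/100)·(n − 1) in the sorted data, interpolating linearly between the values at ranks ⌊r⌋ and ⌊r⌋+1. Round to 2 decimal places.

Sorted: 54, 55, 58, 59, 61, 65, 66, 70, 75, 82, 83, 84, 86, 90, 90, 92, 93, 96, 96.
n = 19.
P15: r = 3.7; ranks 3–4 are 58, 59; interpolating gives 58.7.
P75: r = 14.5; ranks 14–15 are 90, 90; interpolating gives 90.
Difference: 90 − 58.7 = 31.3.

31.30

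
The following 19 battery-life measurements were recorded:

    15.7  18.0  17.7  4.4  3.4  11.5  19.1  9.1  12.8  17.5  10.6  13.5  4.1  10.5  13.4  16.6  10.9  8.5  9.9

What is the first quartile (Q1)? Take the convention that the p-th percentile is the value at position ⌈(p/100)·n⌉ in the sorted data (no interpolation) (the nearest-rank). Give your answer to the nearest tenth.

9.1

Sorted: 3.4, 4.1, 4.4, 8.5, 9.1, 9.9, 10.5, 10.6, 10.9, 11.5, 12.8, 13.4, 13.5, 15.7, 16.6, 17.5, 17.7, 18.0, 19.1.
n = 19.
Position = ⌈25/100 · 19⌉ = ⌈4.75⌉ = 5.
The value at rank 5 is 9.1.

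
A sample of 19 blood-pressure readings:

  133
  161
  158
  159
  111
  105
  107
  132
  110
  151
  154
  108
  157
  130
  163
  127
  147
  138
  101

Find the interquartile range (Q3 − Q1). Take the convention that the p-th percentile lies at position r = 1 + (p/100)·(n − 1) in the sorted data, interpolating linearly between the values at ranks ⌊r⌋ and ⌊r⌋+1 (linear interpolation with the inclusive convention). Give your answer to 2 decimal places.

45.00

Sorted: 101, 105, 107, 108, 110, 111, 127, 130, 132, 133, 138, 147, 151, 154, 157, 158, 159, 161, 163.
n = 19.
P25: r = 5.5; ranks 5–6 are 110, 111; interpolating gives 110.5.
P75: r = 14.5; ranks 14–15 are 154, 157; interpolating gives 155.5.
Difference: 155.5 − 110.5 = 45.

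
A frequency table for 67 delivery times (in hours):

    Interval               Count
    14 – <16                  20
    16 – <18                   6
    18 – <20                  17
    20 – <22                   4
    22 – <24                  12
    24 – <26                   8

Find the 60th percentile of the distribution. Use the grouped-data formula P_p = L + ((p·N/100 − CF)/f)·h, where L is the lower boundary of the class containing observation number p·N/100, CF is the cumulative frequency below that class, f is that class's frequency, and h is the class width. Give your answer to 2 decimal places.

19.67

N = 67; target position k = 60/100 · 67 = 40.2.
Cumulative frequencies: 20, 26, 43, 47, 59, 67.
Observation 40.2 falls in the class 18 – <20.
L = 18, CF = 26, f = 17, h = 2.
P60 = 18 + ((40.2 − 26)/17)·2 = 18 + 1.67059 = 19.6706.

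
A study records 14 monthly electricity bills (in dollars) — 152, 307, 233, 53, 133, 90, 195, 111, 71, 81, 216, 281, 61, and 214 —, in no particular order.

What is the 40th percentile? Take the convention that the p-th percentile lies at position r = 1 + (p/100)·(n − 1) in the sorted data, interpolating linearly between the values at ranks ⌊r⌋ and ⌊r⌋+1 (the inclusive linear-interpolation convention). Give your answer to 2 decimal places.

Sorted: 53, 61, 71, 81, 90, 111, 133, 152, 195, 214, 216, 233, 281, 307.
n = 14.
r = 1 + (40/100)·(14 − 1) = 1 + 5.2 = 6.2.
Rank 6 is 111 and rank 7 is 133.
Interpolate: 111 + 0.2·(133 − 111) = 111 + 0.2·22 = 115.4.

115.40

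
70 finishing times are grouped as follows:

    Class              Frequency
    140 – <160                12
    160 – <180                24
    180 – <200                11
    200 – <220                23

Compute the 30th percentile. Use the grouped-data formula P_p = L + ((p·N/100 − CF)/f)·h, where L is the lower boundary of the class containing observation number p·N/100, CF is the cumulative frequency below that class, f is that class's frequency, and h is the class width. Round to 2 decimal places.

167.50

N = 70; target position k = 30/100 · 70 = 21.
Cumulative frequencies: 12, 36, 47, 70.
Observation 21 falls in the class 160 – <180.
L = 160, CF = 12, f = 24, h = 20.
P30 = 160 + ((21 − 12)/24)·20 = 160 + 7.5 = 167.5.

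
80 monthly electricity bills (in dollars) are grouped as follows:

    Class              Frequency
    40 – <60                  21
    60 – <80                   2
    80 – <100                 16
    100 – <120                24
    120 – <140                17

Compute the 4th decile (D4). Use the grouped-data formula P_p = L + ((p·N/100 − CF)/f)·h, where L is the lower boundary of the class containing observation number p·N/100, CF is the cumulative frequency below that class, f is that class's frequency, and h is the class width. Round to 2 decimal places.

91.25

N = 80; target position k = 40/100 · 80 = 32.
Cumulative frequencies: 21, 23, 39, 63, 80.
Observation 32 falls in the class 80 – <100.
L = 80, CF = 23, f = 16, h = 20.
P40 = 80 + ((32 − 23)/16)·20 = 80 + 11.25 = 91.25.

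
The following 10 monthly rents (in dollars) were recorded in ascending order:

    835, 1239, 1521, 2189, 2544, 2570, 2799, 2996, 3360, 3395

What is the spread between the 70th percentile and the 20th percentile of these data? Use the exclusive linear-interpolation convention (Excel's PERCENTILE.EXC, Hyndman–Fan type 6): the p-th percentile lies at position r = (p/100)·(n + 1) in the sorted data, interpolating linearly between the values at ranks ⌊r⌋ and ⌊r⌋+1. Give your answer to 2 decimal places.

1641.50

n = 10.
P20: r = 2.2; ranks 2–3 are 1239, 1521; interpolating gives 1295.4.
P70: r = 7.7; ranks 7–8 are 2799, 2996; interpolating gives 2936.9.
Difference: 2936.9 − 1295.4 = 1641.5.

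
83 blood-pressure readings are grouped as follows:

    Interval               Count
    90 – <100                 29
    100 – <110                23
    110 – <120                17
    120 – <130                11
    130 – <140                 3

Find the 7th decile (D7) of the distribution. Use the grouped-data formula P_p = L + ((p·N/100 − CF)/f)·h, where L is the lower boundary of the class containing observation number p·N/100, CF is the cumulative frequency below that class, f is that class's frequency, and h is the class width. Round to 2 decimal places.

N = 83; target position k = 70/100 · 83 = 58.1.
Cumulative frequencies: 29, 52, 69, 80, 83.
Observation 58.1 falls in the class 110 – <120.
L = 110, CF = 52, f = 17, h = 10.
P70 = 110 + ((58.1 − 52)/17)·10 = 110 + 3.58824 = 113.588.

113.59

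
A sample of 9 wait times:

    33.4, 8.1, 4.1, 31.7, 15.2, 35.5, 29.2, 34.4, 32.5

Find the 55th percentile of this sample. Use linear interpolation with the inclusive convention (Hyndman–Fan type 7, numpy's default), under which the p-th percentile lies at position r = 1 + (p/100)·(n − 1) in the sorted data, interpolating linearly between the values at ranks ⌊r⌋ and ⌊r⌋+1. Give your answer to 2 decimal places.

32.02

Sorted: 4.1, 8.1, 15.2, 29.2, 31.7, 32.5, 33.4, 34.4, 35.5.
n = 9.
r = 1 + (55/100)·(9 − 1) = 1 + 4.4 = 5.4.
Rank 5 is 31.7 and rank 6 is 32.5.
Interpolate: 31.7 + 0.4·(32.5 − 31.7) = 31.7 + 0.4·0.8 = 32.02.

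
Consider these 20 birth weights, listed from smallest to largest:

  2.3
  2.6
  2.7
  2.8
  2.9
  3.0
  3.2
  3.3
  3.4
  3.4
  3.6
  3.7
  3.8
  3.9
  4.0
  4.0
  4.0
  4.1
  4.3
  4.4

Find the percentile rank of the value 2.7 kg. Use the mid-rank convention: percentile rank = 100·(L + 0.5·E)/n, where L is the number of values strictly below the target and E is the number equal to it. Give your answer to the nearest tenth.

Count below 2.7: L = 2; count equal: E = 1; n = 20.
Percentile rank = 100·(2 + 0.5·1)/20 = 100·2.5/20 = 12.5.

12.5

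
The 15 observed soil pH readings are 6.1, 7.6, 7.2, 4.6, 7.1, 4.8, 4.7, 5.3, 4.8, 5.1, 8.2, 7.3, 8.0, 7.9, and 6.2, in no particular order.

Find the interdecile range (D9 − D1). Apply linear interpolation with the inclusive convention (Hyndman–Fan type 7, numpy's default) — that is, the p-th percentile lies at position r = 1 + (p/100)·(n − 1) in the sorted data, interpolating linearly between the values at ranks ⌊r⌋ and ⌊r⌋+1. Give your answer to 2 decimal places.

3.22

Sorted: 4.6, 4.7, 4.8, 4.8, 5.1, 5.3, 6.1, 6.2, 7.1, 7.2, 7.3, 7.6, 7.9, 8.0, 8.2.
n = 15.
P10: r = 2.4; ranks 2–3 are 4.7, 4.8; interpolating gives 4.74.
P90: r = 13.6; ranks 13–14 are 7.9, 8.0; interpolating gives 7.96.
Difference: 7.96 − 4.74 = 3.22.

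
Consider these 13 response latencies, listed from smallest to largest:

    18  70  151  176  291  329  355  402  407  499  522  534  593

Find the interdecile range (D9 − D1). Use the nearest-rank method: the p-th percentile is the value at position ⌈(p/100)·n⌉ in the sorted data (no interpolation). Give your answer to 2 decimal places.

464.00

n = 13.
P10: rank ⌈10/100·13⌉ = 2 → 70.
P90: rank ⌈90/100·13⌉ = 12 → 534.
Difference: 534 − 70 = 464.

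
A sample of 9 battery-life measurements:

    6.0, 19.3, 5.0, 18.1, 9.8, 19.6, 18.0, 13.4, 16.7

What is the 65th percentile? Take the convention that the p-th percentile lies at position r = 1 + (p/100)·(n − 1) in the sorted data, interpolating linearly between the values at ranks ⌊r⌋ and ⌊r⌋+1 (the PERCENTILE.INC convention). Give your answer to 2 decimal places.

Sorted: 5.0, 6.0, 9.8, 13.4, 16.7, 18.0, 18.1, 19.3, 19.6.
n = 9.
r = 1 + (65/100)·(9 − 1) = 1 + 5.2 = 6.2.
Rank 6 is 18.0 and rank 7 is 18.1.
Interpolate: 18.0 + 0.2·(18.1 − 18.0) = 18.0 + 0.2·0.1 = 18.02.

18.02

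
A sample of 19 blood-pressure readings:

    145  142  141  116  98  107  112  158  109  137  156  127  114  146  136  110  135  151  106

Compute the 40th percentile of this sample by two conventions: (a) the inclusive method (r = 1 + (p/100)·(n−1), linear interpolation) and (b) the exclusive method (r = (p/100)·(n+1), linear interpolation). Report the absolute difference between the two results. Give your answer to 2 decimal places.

Sorted: 98, 106, 107, 109, 110, 112, 114, 116, 127, 135, 136, 137, 141, 142, 145, 146, 151, 156, 158.
n = 19.
(a) r = 8.2; between ranks 8 (116) and 9 (127): 118.2.
(b) r = 8 → value at rank 8 = 116.
|118.2 − 116| = 2.2.

2.20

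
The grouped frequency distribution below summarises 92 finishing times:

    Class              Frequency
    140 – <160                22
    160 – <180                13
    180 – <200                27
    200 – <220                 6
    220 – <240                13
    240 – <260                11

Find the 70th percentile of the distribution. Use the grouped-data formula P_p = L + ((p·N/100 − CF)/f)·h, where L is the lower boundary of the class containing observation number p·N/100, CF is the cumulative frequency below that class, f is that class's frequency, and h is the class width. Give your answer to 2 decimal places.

208.00

N = 92; target position k = 70/100 · 92 = 64.4.
Cumulative frequencies: 22, 35, 62, 68, 81, 92.
Observation 64.4 falls in the class 200 – <220.
L = 200, CF = 62, f = 6, h = 20.
P70 = 200 + ((64.4 − 62)/6)·20 = 200 + 8 = 208.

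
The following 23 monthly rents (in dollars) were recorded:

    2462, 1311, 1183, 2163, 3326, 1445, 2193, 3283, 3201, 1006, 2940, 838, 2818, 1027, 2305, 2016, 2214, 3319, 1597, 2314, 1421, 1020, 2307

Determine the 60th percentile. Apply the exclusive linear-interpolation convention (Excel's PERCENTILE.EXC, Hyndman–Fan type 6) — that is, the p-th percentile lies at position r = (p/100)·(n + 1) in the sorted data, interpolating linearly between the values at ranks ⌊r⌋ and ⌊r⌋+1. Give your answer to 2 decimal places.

Sorted: 838, 1006, 1020, 1027, 1183, 1311, 1421, 1445, 1597, 2016, 2163, 2193, 2214, 2305, 2307, 2314, 2462, 2818, 2940, 3201, 3283, 3319, 3326.
n = 23.
r = (60/100)·(23 + 1) = 14.4.
Rank 14 is 2305 and rank 15 is 2307.
Interpolate: 2305 + 0.4·(2307 − 2305) = 2305 + 0.4·2 = 2305.8.

2305.80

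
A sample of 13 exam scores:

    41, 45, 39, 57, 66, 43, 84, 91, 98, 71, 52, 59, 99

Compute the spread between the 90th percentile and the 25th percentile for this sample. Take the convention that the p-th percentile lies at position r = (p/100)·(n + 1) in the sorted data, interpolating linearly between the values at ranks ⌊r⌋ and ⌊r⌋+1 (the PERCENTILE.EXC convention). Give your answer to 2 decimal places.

54.60

Sorted: 39, 41, 43, 45, 52, 57, 59, 66, 71, 84, 91, 98, 99.
n = 13.
P25: r = 3.5; ranks 3–4 are 43, 45; interpolating gives 44.
P90: r = 12.6; ranks 12–13 are 98, 99; interpolating gives 98.6.
Difference: 98.6 − 44 = 54.6.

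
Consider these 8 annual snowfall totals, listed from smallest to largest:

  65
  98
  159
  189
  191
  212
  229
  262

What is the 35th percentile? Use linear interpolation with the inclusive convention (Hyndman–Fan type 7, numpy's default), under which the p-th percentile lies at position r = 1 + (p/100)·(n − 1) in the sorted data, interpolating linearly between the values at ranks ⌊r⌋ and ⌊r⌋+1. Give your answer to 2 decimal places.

n = 8.
r = 1 + (35/100)·(8 − 1) = 1 + 2.45 = 3.45.
Rank 3 is 159 and rank 4 is 189.
Interpolate: 159 + 0.45·(189 − 159) = 159 + 0.45·30 = 172.5.

172.50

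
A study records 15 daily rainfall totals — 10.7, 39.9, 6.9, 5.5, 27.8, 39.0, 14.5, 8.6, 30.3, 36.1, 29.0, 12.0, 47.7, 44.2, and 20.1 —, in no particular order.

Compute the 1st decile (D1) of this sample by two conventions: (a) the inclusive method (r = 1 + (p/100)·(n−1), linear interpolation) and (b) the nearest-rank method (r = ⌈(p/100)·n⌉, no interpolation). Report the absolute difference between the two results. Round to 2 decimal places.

0.68

Sorted: 5.5, 6.9, 8.6, 10.7, 12.0, 14.5, 20.1, 27.8, 29.0, 30.3, 36.1, 39.0, 39.9, 44.2, 47.7.
n = 15.
(a) r = 2.4; between ranks 2 (6.9) and 3 (8.6): 7.58.
(b) the nearest-rank method: rank 2 → 6.9.
|7.58 − 6.9| = 0.68.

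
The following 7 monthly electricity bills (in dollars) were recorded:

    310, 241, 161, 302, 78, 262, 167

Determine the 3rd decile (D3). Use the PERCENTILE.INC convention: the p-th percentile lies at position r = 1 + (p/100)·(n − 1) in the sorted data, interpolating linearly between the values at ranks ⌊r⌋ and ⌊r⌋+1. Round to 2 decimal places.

Sorted: 78, 161, 167, 241, 262, 302, 310.
n = 7.
r = 1 + (30/100)·(7 − 1) = 1 + 1.8 = 2.8.
Rank 2 is 161 and rank 3 is 167.
Interpolate: 161 + 0.8·(167 − 161) = 161 + 0.8·6 = 165.8.

165.80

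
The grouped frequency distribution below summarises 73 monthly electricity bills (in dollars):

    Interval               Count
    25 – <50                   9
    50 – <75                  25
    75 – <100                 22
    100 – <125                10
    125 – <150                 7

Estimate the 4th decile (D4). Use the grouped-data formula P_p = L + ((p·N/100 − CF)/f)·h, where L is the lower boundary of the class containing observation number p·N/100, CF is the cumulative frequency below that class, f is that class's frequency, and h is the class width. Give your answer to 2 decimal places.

N = 73; target position k = 40/100 · 73 = 29.2.
Cumulative frequencies: 9, 34, 56, 66, 73.
Observation 29.2 falls in the class 50 – <75.
L = 50, CF = 9, f = 25, h = 25.
P40 = 50 + ((29.2 − 9)/25)·25 = 50 + 20.2 = 70.2.

70.20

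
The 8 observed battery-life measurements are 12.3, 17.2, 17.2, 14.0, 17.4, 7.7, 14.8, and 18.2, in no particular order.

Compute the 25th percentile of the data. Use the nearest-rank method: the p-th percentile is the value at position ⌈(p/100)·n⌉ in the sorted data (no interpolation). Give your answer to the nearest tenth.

12.3

Sorted: 7.7, 12.3, 14.0, 14.8, 17.2, 17.2, 17.4, 18.2.
n = 8.
Position = ⌈25/100 · 8⌉ = ⌈2⌉ = 2.
The value at rank 2 is 12.3.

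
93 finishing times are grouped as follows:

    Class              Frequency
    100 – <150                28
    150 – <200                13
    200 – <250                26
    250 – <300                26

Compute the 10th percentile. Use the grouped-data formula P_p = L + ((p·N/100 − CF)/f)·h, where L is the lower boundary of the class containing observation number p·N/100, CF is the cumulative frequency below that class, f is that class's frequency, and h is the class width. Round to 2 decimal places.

N = 93; target position k = 10/100 · 93 = 9.3.
Cumulative frequencies: 28, 41, 67, 93.
Observation 9.3 falls in the class 100 – <150.
L = 100, CF = 0, f = 28, h = 50.
P10 = 100 + ((9.3 − 0)/28)·50 = 100 + 16.6071 = 116.607.

116.61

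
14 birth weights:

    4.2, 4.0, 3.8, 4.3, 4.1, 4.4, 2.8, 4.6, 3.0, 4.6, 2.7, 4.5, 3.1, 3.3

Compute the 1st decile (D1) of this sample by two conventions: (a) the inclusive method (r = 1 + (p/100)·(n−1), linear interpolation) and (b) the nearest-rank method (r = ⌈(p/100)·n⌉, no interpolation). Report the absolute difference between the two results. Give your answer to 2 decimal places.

0.06

Sorted: 2.7, 2.8, 3.0, 3.1, 3.3, 3.8, 4.0, 4.1, 4.2, 4.3, 4.4, 4.5, 4.6, 4.6.
n = 14.
(a) r = 2.3; between ranks 2 (2.8) and 3 (3.0): 2.86.
(b) the nearest-rank method: rank 2 → 2.8.
|2.86 − 2.8| = 0.06.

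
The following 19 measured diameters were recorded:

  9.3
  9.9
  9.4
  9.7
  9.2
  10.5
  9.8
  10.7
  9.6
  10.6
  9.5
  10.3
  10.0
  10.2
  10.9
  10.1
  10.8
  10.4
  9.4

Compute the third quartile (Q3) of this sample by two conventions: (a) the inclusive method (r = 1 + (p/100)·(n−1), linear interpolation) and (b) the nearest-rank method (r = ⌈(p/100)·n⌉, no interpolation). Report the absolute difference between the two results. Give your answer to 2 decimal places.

0.05

Sorted: 9.2, 9.3, 9.4, 9.4, 9.5, 9.6, 9.7, 9.8, 9.9, 10.0, 10.1, 10.2, 10.3, 10.4, 10.5, 10.6, 10.7, 10.8, 10.9.
n = 19.
(a) r = 14.5; between ranks 14 (10.4) and 15 (10.5): 10.45.
(b) the nearest-rank method: rank 15 → 10.5.
|10.45 − 10.5| = 0.05.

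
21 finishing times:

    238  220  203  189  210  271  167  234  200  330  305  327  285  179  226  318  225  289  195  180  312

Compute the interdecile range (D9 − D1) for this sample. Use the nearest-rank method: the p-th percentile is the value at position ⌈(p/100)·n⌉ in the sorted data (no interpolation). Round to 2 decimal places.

138.00

Sorted: 167, 179, 180, 189, 195, 200, 203, 210, 220, 225, 226, 234, 238, 271, 285, 289, 305, 312, 318, 327, 330.
n = 21.
P10: rank ⌈10/100·21⌉ = 3 → 180.
P90: rank ⌈90/100·21⌉ = 19 → 318.
Difference: 318 − 180 = 138.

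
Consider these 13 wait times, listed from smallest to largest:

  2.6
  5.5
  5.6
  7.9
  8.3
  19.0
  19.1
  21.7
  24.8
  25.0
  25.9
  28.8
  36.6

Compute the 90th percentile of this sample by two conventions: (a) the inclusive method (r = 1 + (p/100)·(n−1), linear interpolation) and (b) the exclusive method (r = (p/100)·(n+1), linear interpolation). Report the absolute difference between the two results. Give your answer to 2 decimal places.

n = 13.
(a) r = 11.8; between ranks 11 (25.9) and 12 (28.8): 28.22.
(b) r = 12.6; between ranks 12 (28.8) and 13 (36.6): 33.48.
|28.22 − 33.48| = 5.26.

5.26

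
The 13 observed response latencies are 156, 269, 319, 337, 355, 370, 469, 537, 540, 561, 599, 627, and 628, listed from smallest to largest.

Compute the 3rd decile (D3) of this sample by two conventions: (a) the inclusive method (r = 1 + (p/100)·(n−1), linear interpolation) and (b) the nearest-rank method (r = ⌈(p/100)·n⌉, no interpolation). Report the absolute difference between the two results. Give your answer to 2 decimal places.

10.80

n = 13.
(a) r = 4.6; between ranks 4 (337) and 5 (355): 347.8.
(b) the nearest-rank method: rank 4 → 337.
|347.8 − 337| = 10.8.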